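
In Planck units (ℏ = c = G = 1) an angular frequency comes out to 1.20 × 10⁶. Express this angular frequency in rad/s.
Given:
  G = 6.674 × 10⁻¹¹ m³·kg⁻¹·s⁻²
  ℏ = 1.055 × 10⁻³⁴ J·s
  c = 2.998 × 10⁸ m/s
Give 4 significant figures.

2.226 × 10⁴⁹ rad/s

One Planck angular frequency: ω_P = √(c⁵/(ℏG)) = 1.855 × 10⁴³ rad/s.
1.20 × 10⁶ × 1.855 × 10⁴³ rad/s = 2.226 × 10⁴⁹ rad/s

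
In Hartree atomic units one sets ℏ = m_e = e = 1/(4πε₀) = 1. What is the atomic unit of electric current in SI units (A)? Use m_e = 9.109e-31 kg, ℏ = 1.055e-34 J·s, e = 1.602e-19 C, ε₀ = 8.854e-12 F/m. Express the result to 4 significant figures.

6.612e-3 A

I_au = e E_h/ℏ = m_e e⁵/((4πε₀)²ℏ³)
E_h = 4.354e-18 J
e·E_h/ℏ = 6.612e-3 A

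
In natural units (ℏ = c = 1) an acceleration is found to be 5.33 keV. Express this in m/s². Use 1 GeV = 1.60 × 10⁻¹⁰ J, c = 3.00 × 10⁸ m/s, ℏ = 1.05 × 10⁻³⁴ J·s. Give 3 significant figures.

Acceleration is [L]/[T]² = c·[E]/ℏ.
1 GeV → c/ℏ × (1 GeV in J) = 4.57 × 10³² m/s².
Convert the energy scale: 5.33 keV = 5.33 × 10⁻⁶ GeV.
Result: 5.33 × 10⁻⁶ × 4.57 × 10³² = 2.44 × 10²⁷ m/s².

2.44 × 10²⁷ m/s²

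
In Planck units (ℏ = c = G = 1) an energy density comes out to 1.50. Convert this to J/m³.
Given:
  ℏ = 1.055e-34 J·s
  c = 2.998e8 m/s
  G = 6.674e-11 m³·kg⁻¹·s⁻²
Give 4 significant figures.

One Planck energy density: u_P = c⁷/(ℏG²) = 4.632e113 J/m³.
1.50 × 4.632e113 J/m³ = 6.948e113 J/m³

6.948e113 J/m³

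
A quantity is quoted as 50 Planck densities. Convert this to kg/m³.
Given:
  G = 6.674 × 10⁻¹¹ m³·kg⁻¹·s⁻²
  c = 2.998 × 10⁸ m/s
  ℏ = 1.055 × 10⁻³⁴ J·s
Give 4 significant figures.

2.577 × 10⁹⁸ kg/m³

One Planck density: ρ_P = c⁵/(ℏG²) = 5.154 × 10⁹⁶ kg/m³.
50 × 5.154 × 10⁹⁶ kg/m³ = 2.577 × 10⁹⁸ kg/m³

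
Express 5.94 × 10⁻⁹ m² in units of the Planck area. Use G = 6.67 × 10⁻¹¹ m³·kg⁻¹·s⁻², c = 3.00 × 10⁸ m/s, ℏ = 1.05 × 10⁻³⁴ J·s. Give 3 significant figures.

Planck area: A_P = ℏG/c³ = 2.59 × 10⁻⁷⁰ m².
5.94 × 10⁻⁹ / 2.59 × 10⁻⁷⁰ = 2.29 × 10⁶¹

2.29 × 10⁶¹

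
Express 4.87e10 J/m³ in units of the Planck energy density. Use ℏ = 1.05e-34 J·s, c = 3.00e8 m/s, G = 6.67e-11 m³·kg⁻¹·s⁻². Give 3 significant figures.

1.04e-103

Planck energy density: u_P = c⁷/(ℏG²) = 4.68e113 J/m³.
4.87e10 / 4.68e113 = 1.04e-103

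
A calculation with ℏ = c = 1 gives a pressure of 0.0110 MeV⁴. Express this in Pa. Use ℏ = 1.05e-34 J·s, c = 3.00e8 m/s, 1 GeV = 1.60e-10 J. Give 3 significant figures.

Pressure is [E]/[L]³ = [E]⁴/(ℏc)³.
1 GeV⁴ → 1/(ℏc)³ × (1 GeV in J)⁴ = 2.10e37 Pa.
Convert the energy scale: 0.0110 MeV⁴ = 1.10e-14 GeV⁴.
Result: 1.10e-14 × 2.10e37 = 2.31e23 Pa.

2.31e23 Pa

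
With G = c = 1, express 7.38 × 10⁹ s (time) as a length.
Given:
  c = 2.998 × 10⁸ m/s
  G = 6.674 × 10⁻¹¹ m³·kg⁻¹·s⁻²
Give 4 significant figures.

Time → length via c.
7.38 × 10⁹ s × (c) = 2.213 × 10¹⁸ m

2.213 × 10¹⁸ m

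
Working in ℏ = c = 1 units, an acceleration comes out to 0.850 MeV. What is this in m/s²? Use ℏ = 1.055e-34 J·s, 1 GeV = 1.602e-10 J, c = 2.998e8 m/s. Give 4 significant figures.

Acceleration is [L]/[T]² = c·[E]/ℏ.
1 GeV → c/ℏ × (1 GeV in J) = 4.552e32 m/s².
Convert the energy scale: 0.850 MeV = 8.50e-4 GeV.
Result: 8.50e-4 × 4.552e32 = 3.870e29 m/s².

3.870e29 m/s²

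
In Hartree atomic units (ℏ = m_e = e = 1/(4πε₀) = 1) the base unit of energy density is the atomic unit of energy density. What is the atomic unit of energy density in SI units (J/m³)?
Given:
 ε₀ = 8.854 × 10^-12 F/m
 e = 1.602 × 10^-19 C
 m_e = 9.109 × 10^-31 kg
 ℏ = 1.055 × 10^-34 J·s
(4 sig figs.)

u_au = E_h/a₀³ = m_e⁴e¹⁰/((4πε₀)⁵ℏ⁸)
E_h = 4.354 × 10^-18 J
a₀ = 5.297 × 10^-11 m
E_h/a₀³ = 2.929 × 10^13 J/m³

2.929 × 10^13 J/m³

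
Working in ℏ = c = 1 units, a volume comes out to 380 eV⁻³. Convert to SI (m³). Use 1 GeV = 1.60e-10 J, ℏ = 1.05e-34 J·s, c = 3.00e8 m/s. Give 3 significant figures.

Volume is [L]³ = [E]⁻³·(ℏc)³.
1 GeV⁻³ → (ℏc)³ × (1 GeV in J)⁻³ = 7.63e-48 m³.
Convert the energy scale: 380 eV⁻³ = 3.80e29 GeV⁻³.
Result: 3.80e29 × 7.63e-48 = 2.90e-18 m³.

2.90e-18 m³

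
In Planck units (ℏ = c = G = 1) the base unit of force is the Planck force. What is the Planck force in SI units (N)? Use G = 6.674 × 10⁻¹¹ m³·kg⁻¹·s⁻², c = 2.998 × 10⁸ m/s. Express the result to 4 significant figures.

1.210 × 10⁴⁴ N

F_P = c⁴/G
  = 8.078 × 10³³ / 6.674 × 10⁻¹¹
  = 1.210 × 10⁴⁴ N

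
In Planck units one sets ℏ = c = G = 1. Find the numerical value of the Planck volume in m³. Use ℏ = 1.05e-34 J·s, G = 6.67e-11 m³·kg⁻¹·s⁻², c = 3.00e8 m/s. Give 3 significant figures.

4.18e-105 m³

V_P = (ℏG/c³)^(3/2)
  = √(1.75e-209)
  = 4.18e-105 m³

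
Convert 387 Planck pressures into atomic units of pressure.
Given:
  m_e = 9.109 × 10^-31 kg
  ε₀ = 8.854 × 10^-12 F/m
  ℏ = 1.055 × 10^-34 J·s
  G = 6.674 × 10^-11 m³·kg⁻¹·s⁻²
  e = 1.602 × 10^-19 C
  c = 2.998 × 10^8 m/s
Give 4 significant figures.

6.120 × 10^102

Planck pressure: p_P = c⁷/(ℏG²) = 4.632 × 10^113 Pa
atomic unit of pressure: P_au = E_h/a₀³ = m_e⁴e¹⁰/((4πε₀)⁵ℏ⁸) = 2.929 × 10^13 Pa
387 × 4.632 × 10^113 / 2.929 × 10^13 = 6.120 × 10^102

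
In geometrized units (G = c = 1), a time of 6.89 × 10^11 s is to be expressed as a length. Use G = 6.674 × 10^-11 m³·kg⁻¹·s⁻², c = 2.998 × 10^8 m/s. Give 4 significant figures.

Time → length via c.
6.89 × 10^11 s × (c) = 2.066 × 10^20 m

2.066 × 10^20 m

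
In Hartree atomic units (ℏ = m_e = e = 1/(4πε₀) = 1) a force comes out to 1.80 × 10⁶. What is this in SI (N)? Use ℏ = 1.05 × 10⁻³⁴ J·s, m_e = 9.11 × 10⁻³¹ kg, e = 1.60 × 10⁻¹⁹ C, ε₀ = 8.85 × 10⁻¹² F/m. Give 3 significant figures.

One atomic unit of force: F_au = E_h/a₀ = m_e²e⁶/((4πε₀)³ℏ⁴) = 8.33 × 10⁻⁸ N.
1.80 × 10⁶ × 8.33 × 10⁻⁸ N = 0.150 N

0.150 N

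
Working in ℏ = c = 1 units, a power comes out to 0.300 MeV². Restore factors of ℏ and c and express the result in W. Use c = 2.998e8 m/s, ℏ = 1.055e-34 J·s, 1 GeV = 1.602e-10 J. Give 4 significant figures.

7.298e7 W

Power is [E]/[T] = [E]²/ℏ.
1 GeV² → 1/ℏ × (1 GeV in J)² = 2.433e14 W.
Convert the energy scale: 0.300 MeV² = 3.00e-7 GeV².
Result: 3.00e-7 × 2.433e14 = 7.298e7 W.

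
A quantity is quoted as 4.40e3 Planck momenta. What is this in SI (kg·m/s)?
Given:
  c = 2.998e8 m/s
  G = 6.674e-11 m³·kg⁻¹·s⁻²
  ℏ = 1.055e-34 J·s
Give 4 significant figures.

One Planck momentum: p_P = √(ℏc³/G) = 6.527 kg·m/s.
4.40e3 × 6.527 kg·m/s = 2.872e4 kg·m/s

2.872e4 kg·m/s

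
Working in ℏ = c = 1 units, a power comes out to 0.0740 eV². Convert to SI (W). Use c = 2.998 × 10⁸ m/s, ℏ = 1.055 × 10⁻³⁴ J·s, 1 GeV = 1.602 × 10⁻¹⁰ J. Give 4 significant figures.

1.800 × 10⁻⁵ W

Power is [E]/[T] = [E]²/ℏ.
1 GeV² → 1/ℏ × (1 GeV in J)² = 2.433 × 10¹⁴ W.
Convert the energy scale: 0.0740 eV² = 7.40 × 10⁻²⁰ GeV².
Result: 7.40 × 10⁻²⁰ × 2.433 × 10¹⁴ = 1.800 × 10⁻⁵ W.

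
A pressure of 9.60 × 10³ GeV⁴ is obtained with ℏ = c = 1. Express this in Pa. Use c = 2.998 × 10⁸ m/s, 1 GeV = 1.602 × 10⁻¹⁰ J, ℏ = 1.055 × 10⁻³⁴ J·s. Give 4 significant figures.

Pressure is [E]/[L]³ = [E]⁴/(ℏc)³.
1 GeV⁴ → 1/(ℏc)³ × (1 GeV in J)⁴ = 2.082 × 10³⁷ Pa.
Result: 9.60 × 10³ × 2.082 × 10³⁷ = 1.998 × 10⁴¹ Pa.

1.998 × 10⁴¹ Pa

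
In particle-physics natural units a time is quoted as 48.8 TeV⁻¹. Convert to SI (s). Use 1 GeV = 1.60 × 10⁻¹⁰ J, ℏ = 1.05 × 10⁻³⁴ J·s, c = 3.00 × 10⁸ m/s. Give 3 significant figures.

3.20 × 10⁻²⁶ s

A time is [E]⁻¹ in ℏ=c=1; restore one factor of ℏ.
1 GeV⁻¹ → ℏ × (1 GeV in J)⁻¹ = 6.56 × 10⁻²⁵ s.
Convert the energy scale: 48.8 TeV⁻¹ = 0.0488 GeV⁻¹.
Result: 0.0488 × 6.56 × 10⁻²⁵ = 3.20 × 10⁻²⁶ s.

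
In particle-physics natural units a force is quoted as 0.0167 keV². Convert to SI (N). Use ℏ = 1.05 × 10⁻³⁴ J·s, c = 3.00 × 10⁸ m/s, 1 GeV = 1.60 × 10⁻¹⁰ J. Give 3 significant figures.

1.36 × 10⁻⁸ N

Force is [E]/[L] = [E]²/(ℏc); restore (ℏc)⁻¹.
1 GeV² → 1/(ℏc) × (1 GeV in J)² = 8.13 × 10⁵ N.
Convert the energy scale: 0.0167 keV² = 1.67 × 10⁻¹⁴ GeV².
Result: 1.67 × 10⁻¹⁴ × 8.13 × 10⁵ = 1.36 × 10⁻⁸ N.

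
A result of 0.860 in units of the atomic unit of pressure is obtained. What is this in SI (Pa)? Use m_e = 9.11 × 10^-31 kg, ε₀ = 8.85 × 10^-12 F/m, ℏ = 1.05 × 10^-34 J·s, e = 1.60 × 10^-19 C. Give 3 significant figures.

2.59 × 10^13 Pa

One atomic unit of pressure: P_au = E_h/a₀³ = m_e⁴e¹⁰/((4πε₀)⁵ℏ⁸) = 3.01 × 10^13 Pa.
0.860 × 3.01 × 10^13 Pa = 2.59 × 10^13 Pa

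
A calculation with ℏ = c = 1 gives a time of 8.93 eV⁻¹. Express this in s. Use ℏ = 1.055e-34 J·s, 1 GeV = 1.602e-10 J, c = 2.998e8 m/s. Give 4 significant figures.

A time is [E]⁻¹ in ℏ=c=1; restore one factor of ℏ.
1 GeV⁻¹ → ℏ × (1 GeV in J)⁻¹ = 6.586e-25 s.
Convert the energy scale: 8.93 eV⁻¹ = 8.93e9 GeV⁻¹.
Result: 8.93e9 × 6.586e-25 = 5.881e-15 s.

5.881e-15 s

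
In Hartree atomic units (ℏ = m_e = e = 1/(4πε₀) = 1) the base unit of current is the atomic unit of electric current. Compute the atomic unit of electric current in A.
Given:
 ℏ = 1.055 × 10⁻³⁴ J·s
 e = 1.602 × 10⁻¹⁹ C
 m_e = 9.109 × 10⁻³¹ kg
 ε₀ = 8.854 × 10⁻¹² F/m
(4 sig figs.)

6.612 × 10⁻³ A

I_au = e E_h/ℏ = m_e e⁵/((4πε₀)²ℏ³)
E_h = 4.354 × 10⁻¹⁸ J
e·E_h/ℏ = 6.612 × 10⁻³ A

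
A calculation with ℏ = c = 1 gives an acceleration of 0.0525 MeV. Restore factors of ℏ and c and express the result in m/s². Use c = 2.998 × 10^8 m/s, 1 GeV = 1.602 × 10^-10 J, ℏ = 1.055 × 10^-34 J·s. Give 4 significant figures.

Acceleration is [L]/[T]² = c·[E]/ℏ.
1 GeV → c/ℏ × (1 GeV in J) = 4.552 × 10^32 m/s².
Convert the energy scale: 0.0525 MeV = 5.25 × 10^-5 GeV.
Result: 5.25 × 10^-5 × 4.552 × 10^32 = 2.390 × 10^28 m/s².

2.390 × 10^28 m/s²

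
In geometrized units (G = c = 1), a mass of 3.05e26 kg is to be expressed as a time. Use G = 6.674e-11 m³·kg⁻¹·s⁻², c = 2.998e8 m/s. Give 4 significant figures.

Mass → time via G/c³.
3.05e26 kg × (G/c³) = 7.554e-10 s

7.554e-10 s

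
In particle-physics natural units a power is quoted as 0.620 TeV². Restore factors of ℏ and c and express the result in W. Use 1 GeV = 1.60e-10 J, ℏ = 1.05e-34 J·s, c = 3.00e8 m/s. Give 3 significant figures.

1.51e20 W

Power is [E]/[T] = [E]²/ℏ.
1 GeV² → 1/ℏ × (1 GeV in J)² = 2.44e14 W.
Convert the energy scale: 0.620 TeV² = 6.20e5 GeV².
Result: 6.20e5 × 2.44e14 = 1.51e20 W.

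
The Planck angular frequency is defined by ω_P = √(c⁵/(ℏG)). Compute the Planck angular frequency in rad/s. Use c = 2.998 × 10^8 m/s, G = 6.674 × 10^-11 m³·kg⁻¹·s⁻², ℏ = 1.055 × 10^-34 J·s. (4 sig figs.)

1.855 × 10^43 rad/s

ω_P = √(c⁵/(ℏG))
  = √(3.440 × 10^86)
  = 1.855 × 10^43 rad/s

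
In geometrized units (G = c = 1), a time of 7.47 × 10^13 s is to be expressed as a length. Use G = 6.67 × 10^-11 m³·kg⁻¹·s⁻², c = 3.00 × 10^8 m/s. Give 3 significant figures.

Time → length via c.
7.47 × 10^13 s × (c) = 2.24 × 10^22 m

2.24 × 10^22 m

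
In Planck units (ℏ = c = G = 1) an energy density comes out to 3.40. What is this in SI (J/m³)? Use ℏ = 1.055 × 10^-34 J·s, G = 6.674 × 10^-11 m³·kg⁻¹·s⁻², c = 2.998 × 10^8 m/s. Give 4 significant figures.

One Planck energy density: u_P = c⁷/(ℏG²) = 4.632 × 10^113 J/m³.
3.40 × 4.632 × 10^113 J/m³ = 1.575 × 10^114 J/m³

1.575 × 10^114 J/m³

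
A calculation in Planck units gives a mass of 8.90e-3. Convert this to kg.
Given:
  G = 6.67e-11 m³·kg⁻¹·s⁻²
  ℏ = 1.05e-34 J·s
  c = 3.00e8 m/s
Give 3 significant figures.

One Planck mass: m_P = √(ℏc/G) = 2.17e-8 kg.
8.90e-3 × 2.17e-8 kg = 1.93e-10 kg

1.93e-10 kg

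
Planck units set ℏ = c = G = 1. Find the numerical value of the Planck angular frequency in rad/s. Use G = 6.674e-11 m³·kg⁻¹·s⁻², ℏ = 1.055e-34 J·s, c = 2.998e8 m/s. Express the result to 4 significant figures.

From ℏ = c = G = 1 the angular frequency scale is ω_P = √(c⁵/(ℏG)).
  = √(3.440e86)
  = 1.855e43 rad/s

1.855e43 rad/s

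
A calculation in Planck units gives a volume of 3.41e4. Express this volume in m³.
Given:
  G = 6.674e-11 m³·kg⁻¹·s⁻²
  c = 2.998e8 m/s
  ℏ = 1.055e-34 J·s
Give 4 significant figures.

One Planck volume: V_P = (ℏG/c³)^(3/2) = 4.224e-105 m³.
3.41e4 × 4.224e-105 m³ = 1.440e-100 m³

1.440e-100 m³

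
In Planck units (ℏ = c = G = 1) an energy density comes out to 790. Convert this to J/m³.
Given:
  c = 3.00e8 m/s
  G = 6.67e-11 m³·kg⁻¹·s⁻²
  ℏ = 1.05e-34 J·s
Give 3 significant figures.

One Planck energy density: u_P = c⁷/(ℏG²) = 4.68e113 J/m³.
790 × 4.68e113 J/m³ = 3.70e116 J/m³

3.70e116 J/m³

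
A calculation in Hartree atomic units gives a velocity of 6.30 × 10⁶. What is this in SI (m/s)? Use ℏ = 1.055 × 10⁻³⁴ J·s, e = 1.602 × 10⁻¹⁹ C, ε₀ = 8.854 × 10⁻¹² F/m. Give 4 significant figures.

1.377 × 10¹³ m/s

One atomic unit of velocity: v_au = e²/(4πε₀ℏ) = 2.186 × 10⁶ m/s.
6.30 × 10⁶ × 2.186 × 10⁶ m/s = 1.377 × 10¹³ m/s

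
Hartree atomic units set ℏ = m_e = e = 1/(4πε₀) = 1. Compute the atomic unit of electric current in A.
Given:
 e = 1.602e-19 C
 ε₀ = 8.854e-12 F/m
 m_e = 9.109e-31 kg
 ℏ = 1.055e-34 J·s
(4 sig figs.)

6.612e-3 A

From ℏ = m_e = e = 1/(4πε₀) = 1 the current scale is I_au = e E_h/ℏ = m_e e⁵/((4πε₀)²ℏ³).
E_h = 4.354e-18 J
e·E_h/ℏ = 6.612e-3 A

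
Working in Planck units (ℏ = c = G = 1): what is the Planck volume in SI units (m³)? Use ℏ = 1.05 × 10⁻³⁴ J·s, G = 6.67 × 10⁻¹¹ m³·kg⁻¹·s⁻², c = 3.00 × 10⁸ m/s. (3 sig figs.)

4.18 × 10⁻¹⁰⁵ m³

Dimensional analysis gives V_P = (ℏG/c³)^(3/2).
  = √(1.75 × 10⁻²⁰⁹)
  = 4.18 × 10⁻¹⁰⁵ m³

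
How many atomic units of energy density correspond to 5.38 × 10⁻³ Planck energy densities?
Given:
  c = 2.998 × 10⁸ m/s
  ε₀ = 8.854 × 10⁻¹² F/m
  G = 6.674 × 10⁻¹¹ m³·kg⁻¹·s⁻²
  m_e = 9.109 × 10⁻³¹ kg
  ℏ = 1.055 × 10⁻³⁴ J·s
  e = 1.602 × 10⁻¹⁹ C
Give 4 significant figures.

8.508 × 10⁹⁷

Planck energy density: u_P = c⁷/(ℏG²) = 4.632 × 10¹¹³ J/m³
atomic unit of energy density: u_au = E_h/a₀³ = m_e⁴e¹⁰/((4πε₀)⁵ℏ⁸) = 2.929 × 10¹³ J/m³
5.38 × 10⁻³ × 4.632 × 10¹¹³ / 2.929 × 10¹³ = 8.508 × 10⁹⁷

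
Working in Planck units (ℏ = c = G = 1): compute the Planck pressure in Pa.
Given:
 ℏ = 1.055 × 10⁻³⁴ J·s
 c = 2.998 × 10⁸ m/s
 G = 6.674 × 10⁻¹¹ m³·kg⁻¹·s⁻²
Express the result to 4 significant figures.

4.632 × 10¹¹³ Pa

The unique combination of the constants set to 1 with dimensions of pressure is p_P = c⁷/(ℏG²).
  = 2.177 × 10⁵⁹ / 4.699 × 10⁻⁵⁵
  = 4.632 × 10¹¹³ Pa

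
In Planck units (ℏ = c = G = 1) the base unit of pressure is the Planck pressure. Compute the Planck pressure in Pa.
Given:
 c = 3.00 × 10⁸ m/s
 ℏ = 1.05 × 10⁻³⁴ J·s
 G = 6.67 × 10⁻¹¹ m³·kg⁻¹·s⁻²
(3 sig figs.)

p_P = c⁷/(ℏG²)
  = 2.19 × 10⁵⁹ / 4.67 × 10⁻⁵⁵
  = 4.68 × 10¹¹³ Pa

4.68 × 10¹¹³ Pa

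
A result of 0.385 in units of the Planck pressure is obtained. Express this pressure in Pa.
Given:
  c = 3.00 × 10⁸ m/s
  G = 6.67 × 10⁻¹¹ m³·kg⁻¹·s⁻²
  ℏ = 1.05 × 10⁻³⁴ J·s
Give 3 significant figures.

One Planck pressure: p_P = c⁷/(ℏG²) = 4.68 × 10¹¹³ Pa.
0.385 × 4.68 × 10¹¹³ Pa = 1.80 × 10¹¹³ Pa

1.80 × 10¹¹³ Pa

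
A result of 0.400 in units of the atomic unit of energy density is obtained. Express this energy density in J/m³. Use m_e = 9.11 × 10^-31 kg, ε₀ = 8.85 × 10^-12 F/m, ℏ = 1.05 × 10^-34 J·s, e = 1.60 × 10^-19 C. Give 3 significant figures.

One atomic unit of energy density: u_au = E_h/a₀³ = m_e⁴e¹⁰/((4πε₀)⁵ℏ⁸) = 3.01 × 10^13 J/m³.
0.400 × 3.01 × 10^13 J/m³ = 1.21 × 10^13 J/m³

1.21 × 10^13 J/m³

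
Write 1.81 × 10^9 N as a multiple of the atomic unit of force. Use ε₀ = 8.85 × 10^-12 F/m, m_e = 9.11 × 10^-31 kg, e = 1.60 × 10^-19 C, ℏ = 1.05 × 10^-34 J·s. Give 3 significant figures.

2.17 × 10^16

atomic unit of force: F_au = E_h/a₀ = m_e²e⁶/((4πε₀)³ℏ⁴) = 8.33 × 10^-8 N.
1.81 × 10^9 / 8.33 × 10^-8 = 2.17 × 10^16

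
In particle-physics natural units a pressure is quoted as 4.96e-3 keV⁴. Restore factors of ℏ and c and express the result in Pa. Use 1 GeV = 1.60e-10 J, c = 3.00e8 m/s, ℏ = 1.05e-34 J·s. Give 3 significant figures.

Pressure is [E]/[L]³ = [E]⁴/(ℏc)³.
1 GeV⁴ → 1/(ℏc)³ × (1 GeV in J)⁴ = 2.10e37 Pa.
Convert the energy scale: 4.96e-3 keV⁴ = 4.96e-27 GeV⁴.
Result: 4.96e-27 × 2.10e37 = 1.04e11 Pa.

1.04e11 Pa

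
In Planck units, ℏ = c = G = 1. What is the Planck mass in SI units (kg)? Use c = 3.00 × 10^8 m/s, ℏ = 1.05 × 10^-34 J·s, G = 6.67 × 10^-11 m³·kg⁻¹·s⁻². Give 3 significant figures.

From ℏ = c = G = 1 the mass scale is m_P = √(ℏc/G).
  = √(4.72 × 10^-16)
  = 2.17 × 10^-8 kg

2.17 × 10^-8 kg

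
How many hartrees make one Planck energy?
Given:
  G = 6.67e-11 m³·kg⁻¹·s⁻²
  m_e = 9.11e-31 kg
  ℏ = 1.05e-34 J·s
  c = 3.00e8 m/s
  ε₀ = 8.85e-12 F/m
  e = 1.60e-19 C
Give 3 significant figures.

4.47e26

Planck energy: E_P = √(ℏc⁵/G) = 1.96e9 J
hartree: E_h = m_e e⁴/(4πε₀ℏ)² = 4.38e-18 J
ratio = 1.96e9 / 4.38e-18 = 4.47e26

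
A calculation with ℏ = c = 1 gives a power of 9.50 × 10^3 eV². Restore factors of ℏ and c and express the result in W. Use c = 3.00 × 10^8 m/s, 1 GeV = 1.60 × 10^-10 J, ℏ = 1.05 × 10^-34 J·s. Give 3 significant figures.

2.32 W

Power is [E]/[T] = [E]²/ℏ.
1 GeV² → 1/ℏ × (1 GeV in J)² = 2.44 × 10^14 W.
Convert the energy scale: 9.50 × 10^3 eV² = 9.50 × 10^-15 GeV².
Result: 9.50 × 10^-15 × 2.44 × 10^14 = 2.32 W.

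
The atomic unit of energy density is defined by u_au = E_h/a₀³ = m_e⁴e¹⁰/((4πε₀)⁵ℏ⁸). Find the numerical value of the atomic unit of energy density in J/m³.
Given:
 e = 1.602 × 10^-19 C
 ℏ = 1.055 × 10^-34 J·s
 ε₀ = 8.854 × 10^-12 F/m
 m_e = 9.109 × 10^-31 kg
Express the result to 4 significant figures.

u_au = E_h/a₀³ = m_e⁴e¹⁰/((4πε₀)⁵ℏ⁸)
E_h = 4.354 × 10^-18 J
a₀ = 5.297 × 10^-11 m
E_h/a₀³ = 2.929 × 10^13 J/m³

2.929 × 10^13 J/m³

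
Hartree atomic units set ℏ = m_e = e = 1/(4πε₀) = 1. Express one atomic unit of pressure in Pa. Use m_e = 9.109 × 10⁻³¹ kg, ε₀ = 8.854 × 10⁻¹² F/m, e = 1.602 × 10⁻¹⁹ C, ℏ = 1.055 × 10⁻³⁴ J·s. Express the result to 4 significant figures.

The unique combination of the constants set to 1 with dimensions of pressure is P_au = E_h/a₀³ = m_e⁴e¹⁰/((4πε₀)⁵ℏ⁸).
E_h = 4.354 × 10⁻¹⁸ J
a₀ = 5.297 × 10⁻¹¹ m
E_h/a₀³ = 2.929 × 10¹³ Pa

2.929 × 10¹³ Pa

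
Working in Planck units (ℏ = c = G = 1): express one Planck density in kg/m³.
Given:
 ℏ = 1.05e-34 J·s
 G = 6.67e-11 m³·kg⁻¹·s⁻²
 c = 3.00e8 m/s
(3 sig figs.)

From ℏ = c = G = 1 the density scale is ρ_P = c⁵/(ℏG²).
  = 2.43e42 / 4.67e-55
  = 5.20e96 kg/m³

5.20e96 kg/m³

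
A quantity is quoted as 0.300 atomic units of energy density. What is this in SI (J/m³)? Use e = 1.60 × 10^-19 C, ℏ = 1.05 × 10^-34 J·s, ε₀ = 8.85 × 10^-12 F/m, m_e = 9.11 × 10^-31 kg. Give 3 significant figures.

9.04 × 10^12 J/m³

One atomic unit of energy density: u_au = E_h/a₀³ = m_e⁴e¹⁰/((4πε₀)⁵ℏ⁸) = 3.01 × 10^13 J/m³.
0.300 × 3.01 × 10^13 J/m³ = 9.04 × 10^12 J/m³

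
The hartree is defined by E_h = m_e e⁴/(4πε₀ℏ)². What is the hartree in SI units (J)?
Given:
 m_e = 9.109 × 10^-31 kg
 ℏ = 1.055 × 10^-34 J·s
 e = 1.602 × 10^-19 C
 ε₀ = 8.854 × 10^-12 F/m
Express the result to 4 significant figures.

E_h = m_e e⁴/(4πε₀ℏ)²
  = 6.000 × 10^-106 / 1.378 × 10^-88
  = 4.354 × 10^-18 J

4.354 × 10^-18 J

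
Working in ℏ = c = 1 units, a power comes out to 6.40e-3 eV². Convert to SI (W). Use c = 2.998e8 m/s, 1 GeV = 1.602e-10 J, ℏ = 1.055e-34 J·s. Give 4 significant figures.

Power is [E]/[T] = [E]²/ℏ.
1 GeV² → 1/ℏ × (1 GeV in J)² = 2.433e14 W.
Convert the energy scale: 6.40e-3 eV² = 6.40e-21 GeV².
Result: 6.40e-21 × 2.433e14 = 1.557e-6 W.

1.557e-6 W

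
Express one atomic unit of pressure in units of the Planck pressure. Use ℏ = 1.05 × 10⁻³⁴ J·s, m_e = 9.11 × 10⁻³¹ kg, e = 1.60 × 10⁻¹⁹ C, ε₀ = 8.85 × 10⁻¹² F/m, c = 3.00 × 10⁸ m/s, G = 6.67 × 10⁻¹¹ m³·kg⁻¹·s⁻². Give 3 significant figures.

6.44 × 10⁻¹⁰¹

atomic unit of pressure: P_au = E_h/a₀³ = m_e⁴e¹⁰/((4πε₀)⁵ℏ⁸) = 3.01 × 10¹³ Pa
Planck pressure: p_P = c⁷/(ℏG²) = 4.68 × 10¹¹³ Pa
ratio = 3.01 × 10¹³ / 4.68 × 10¹¹³ = 6.44 × 10⁻¹⁰¹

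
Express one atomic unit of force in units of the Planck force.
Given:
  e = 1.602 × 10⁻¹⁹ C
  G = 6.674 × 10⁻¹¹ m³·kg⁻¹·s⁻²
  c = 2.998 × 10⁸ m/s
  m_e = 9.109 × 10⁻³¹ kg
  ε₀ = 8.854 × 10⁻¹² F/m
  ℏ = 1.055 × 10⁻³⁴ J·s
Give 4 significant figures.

6.791 × 10⁻⁵²

atomic unit of force: F_au = E_h/a₀ = m_e²e⁶/((4πε₀)³ℏ⁴) = 8.220 × 10⁻⁸ N
Planck force: F_P = c⁴/G = 1.210 × 10⁴⁴ N
ratio = 8.220 × 10⁻⁸ / 1.210 × 10⁴⁴ = 6.791 × 10⁻⁵²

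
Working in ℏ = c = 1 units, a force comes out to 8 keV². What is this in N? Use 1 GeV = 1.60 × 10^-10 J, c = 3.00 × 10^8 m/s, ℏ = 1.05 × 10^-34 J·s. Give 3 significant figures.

6.50 × 10^-6 N

Force is [E]/[L] = [E]²/(ℏc); restore (ℏc)⁻¹.
1 GeV² → 1/(ℏc) × (1 GeV in J)² = 8.13 × 10^5 N.
Convert the energy scale: 8 keV² = 8.00 × 10^-12 GeV².
Result: 8.00 × 10^-12 × 8.13 × 10^5 = 6.50 × 10^-6 N.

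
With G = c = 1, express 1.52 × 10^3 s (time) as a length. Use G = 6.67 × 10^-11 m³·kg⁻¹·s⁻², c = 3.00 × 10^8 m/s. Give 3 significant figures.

Time → length via c.
1.52 × 10^3 s × (c) = 4.56 × 10^11 m

4.56 × 10^11 m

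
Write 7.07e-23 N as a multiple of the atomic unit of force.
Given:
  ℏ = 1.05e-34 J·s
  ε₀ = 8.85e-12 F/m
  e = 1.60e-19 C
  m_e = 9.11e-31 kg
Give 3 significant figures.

8.49e-16

atomic unit of force: F_au = E_h/a₀ = m_e²e⁶/((4πε₀)³ℏ⁴) = 8.33e-8 N.
7.07e-23 / 8.33e-8 = 8.49e-16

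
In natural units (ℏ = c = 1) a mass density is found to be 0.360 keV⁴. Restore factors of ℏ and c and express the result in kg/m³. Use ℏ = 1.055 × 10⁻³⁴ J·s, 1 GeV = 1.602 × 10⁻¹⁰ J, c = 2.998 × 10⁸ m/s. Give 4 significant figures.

Mass density is [E]/(c²[L]³) = [E]⁴/(ℏ³c⁵).
1 GeV⁴ → 1/(ℏ³c⁵) × (1 GeV in J)⁴ = 2.316 × 10²⁰ kg/m³.
Convert the energy scale: 0.360 keV⁴ = 3.60 × 10⁻²⁵ GeV⁴.
Result: 3.60 × 10⁻²⁵ × 2.316 × 10²⁰ = 8.338 × 10⁻⁵ kg/m³.

8.338 × 10⁻⁵ kg/m³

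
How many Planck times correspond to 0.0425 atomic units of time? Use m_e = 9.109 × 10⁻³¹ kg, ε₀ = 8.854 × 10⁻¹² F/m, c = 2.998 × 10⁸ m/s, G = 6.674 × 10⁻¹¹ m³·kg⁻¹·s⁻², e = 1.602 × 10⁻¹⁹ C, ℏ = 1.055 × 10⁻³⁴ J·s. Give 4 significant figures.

1.910 × 10²⁵

atomic unit of time: τ_au = (4πε₀)²ℏ³/(m_e e⁴) = 2.423 × 10⁻¹⁷ s
Planck time: t_P = √(ℏG/c⁵) = 5.392 × 10⁻⁴⁴ s
0.0425 × 2.423 × 10⁻¹⁷ / 5.392 × 10⁻⁴⁴ = 1.910 × 10²⁵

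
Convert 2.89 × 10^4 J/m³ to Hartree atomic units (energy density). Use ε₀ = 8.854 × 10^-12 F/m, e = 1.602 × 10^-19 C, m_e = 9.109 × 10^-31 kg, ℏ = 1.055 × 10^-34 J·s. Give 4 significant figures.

atomic unit of energy density: u_au = E_h/a₀³ = m_e⁴e¹⁰/((4πε₀)⁵ℏ⁸) = 2.929 × 10^13 J/m³.
2.89 × 10^4 / 2.929 × 10^13 = 9.866 × 10^-10

9.866 × 10^-10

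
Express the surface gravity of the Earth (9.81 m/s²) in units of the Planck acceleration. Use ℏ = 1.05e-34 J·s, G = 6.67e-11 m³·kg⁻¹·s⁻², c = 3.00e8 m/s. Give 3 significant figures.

1.76e-51

Planck acceleration: a_P = √(c⁷/(ℏG)) = 5.59e51 m/s².
9.81 / 5.59e51 = 1.76e-51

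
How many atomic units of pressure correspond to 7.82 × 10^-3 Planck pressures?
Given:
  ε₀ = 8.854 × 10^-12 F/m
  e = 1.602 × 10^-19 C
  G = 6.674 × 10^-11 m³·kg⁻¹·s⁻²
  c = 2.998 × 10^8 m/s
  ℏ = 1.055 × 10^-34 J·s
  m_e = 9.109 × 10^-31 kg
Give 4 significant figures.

1.237 × 10^98

Planck pressure: p_P = c⁷/(ℏG²) = 4.632 × 10^113 Pa
atomic unit of pressure: P_au = E_h/a₀³ = m_e⁴e¹⁰/((4πε₀)⁵ℏ⁸) = 2.929 × 10^13 Pa
7.82 × 10^-3 × 4.632 × 10^113 / 2.929 × 10^13 = 1.237 × 10^98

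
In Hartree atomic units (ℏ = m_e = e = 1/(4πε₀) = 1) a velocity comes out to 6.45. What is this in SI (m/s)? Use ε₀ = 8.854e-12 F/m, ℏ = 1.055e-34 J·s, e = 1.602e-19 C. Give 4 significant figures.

One atomic unit of velocity: v_au = e²/(4πε₀ℏ) = 2.186e6 m/s.
6.45 × 2.186e6 m/s = 1.410e7 m/s

1.410e7 m/s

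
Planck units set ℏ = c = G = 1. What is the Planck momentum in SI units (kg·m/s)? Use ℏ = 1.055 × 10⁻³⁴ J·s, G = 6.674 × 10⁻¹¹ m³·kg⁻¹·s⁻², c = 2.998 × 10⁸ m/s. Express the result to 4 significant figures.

The unique combination of the constants set to 1 with dimensions of momentum is p_P = √(ℏc³/G).
  = √(42.60)
  = 6.527 kg·m/s

6.527 kg·m/s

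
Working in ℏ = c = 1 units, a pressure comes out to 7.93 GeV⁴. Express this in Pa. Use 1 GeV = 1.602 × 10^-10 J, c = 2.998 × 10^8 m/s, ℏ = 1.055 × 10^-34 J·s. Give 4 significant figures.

1.651 × 10^38 Pa

Pressure is [E]/[L]³ = [E]⁴/(ℏc)³.
1 GeV⁴ → 1/(ℏc)³ × (1 GeV in J)⁴ = 2.082 × 10^37 Pa.
Result: 7.93 × 2.082 × 10^37 = 1.651 × 10^38 Pa.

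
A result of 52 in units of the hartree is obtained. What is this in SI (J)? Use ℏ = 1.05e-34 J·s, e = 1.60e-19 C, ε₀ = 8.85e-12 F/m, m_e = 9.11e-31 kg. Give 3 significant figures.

One hartree: E_h = m_e e⁴/(4πε₀ℏ)² = 4.38e-18 J.
52 × 4.38e-18 J = 2.28e-16 J

2.28e-16 J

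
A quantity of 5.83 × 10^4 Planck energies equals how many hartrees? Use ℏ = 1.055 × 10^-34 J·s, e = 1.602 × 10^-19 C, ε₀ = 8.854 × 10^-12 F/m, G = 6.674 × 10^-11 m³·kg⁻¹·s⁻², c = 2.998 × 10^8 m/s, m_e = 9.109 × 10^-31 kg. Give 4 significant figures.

Planck energy: E_P = √(ℏc⁵/G) = 1.957 × 10^9 J
hartree: E_h = m_e e⁴/(4πε₀ℏ)² = 4.354 × 10^-18 J
5.83 × 10^4 × 1.957 × 10^9 / 4.354 × 10^-18 = 2.620 × 10^31

2.620 × 10^31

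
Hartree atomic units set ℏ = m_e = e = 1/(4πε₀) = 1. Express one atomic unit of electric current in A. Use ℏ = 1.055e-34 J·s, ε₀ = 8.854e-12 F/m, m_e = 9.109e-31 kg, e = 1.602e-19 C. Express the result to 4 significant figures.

Dimensional analysis gives I_au = e E_h/ℏ = m_e e⁵/((4πε₀)²ℏ³).
E_h = 4.354e-18 J
e·E_h/ℏ = 6.612e-3 A

6.612e-3 A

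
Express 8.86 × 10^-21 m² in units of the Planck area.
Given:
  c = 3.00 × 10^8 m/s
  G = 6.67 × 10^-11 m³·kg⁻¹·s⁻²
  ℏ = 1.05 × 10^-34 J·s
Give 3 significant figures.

3.42 × 10^49

Planck area: A_P = ℏG/c³ = 2.59 × 10^-70 m².
8.86 × 10^-21 / 2.59 × 10^-70 = 3.42 × 10^49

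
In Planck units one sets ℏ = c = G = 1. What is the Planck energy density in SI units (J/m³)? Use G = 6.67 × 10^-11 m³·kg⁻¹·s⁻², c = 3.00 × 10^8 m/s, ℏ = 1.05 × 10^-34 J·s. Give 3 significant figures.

4.68 × 10^113 J/m³

u_P = c⁷/(ℏG²)
  = 2.19 × 10^59 / 4.67 × 10^-55
  = 4.68 × 10^113 J/m³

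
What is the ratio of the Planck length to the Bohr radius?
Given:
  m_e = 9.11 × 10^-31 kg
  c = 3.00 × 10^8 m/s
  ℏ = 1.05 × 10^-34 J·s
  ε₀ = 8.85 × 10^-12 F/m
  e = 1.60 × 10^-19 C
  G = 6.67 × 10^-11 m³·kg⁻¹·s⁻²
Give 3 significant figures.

3.06 × 10^-25

Planck length: ℓ_P = √(ℏG/c³) = 1.61 × 10^-35 m
Bohr radius: a₀ = 4πε₀ℏ²/(m_e e²) = 5.26 × 10^-11 m
ratio = 1.61 × 10^-35 / 5.26 × 10^-11 = 3.06 × 10^-25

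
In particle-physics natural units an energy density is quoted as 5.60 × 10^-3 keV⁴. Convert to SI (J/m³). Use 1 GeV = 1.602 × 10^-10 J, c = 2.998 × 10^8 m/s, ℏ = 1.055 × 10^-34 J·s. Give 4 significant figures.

1.166 × 10^11 J/m³

[E]/[L]³ = [E]⁴/(ℏc)³; restore (ℏc)⁻³.
1 GeV⁴ → 1/(ℏc)³ × (1 GeV in J)⁴ = 2.082 × 10^37 J/m³.
Convert the energy scale: 5.60 × 10^-3 keV⁴ = 5.60 × 10^-27 GeV⁴.
Result: 5.60 × 10^-27 × 2.082 × 10^37 = 1.166 × 10^11 J/m³.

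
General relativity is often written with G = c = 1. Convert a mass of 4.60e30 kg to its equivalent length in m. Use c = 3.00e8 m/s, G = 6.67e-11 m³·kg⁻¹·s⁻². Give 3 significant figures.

In G = c = 1 units mass has dimensions of length; the conversion factor is G/c².
4.60e30 kg × (G/c²) = 3.41e3 m

3.41e3 m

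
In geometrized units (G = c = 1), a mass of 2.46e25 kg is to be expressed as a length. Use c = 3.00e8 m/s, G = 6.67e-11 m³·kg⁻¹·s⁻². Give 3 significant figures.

0.0182 m

In G = c = 1 units mass has dimensions of length; the conversion factor is G/c².
2.46e25 kg × (G/c²) = 0.0182 m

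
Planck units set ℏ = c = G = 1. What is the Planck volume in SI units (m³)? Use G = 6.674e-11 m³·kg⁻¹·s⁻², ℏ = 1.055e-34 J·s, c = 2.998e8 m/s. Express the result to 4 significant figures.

Dimensional analysis gives V_P = (ℏG/c³)^(3/2).
  = √(1.784e-209)
  = 4.224e-105 m³

4.224e-105 m³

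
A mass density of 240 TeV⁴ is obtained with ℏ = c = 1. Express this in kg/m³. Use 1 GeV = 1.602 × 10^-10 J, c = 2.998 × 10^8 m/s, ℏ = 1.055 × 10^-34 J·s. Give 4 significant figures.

Mass density is [E]/(c²[L]³) = [E]⁴/(ℏ³c⁵).
1 GeV⁴ → 1/(ℏ³c⁵) × (1 GeV in J)⁴ = 2.316 × 10^20 kg/m³.
Convert the energy scale: 240 TeV⁴ = 2.40 × 10^14 GeV⁴.
Result: 2.40 × 10^14 × 2.316 × 10^20 = 5.558 × 10^34 kg/m³.

5.558 × 10^34 kg/m³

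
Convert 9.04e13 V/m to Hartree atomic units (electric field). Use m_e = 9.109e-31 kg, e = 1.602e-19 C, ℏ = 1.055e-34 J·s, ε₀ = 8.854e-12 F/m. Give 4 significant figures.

atomic unit of electric field: E_au = E_h/(e a₀) = m_e²e⁵/((4πε₀)³ℏ⁴) = 5.131e11 V/m.
9.04e13 / 5.131e11 = 176.2

176.2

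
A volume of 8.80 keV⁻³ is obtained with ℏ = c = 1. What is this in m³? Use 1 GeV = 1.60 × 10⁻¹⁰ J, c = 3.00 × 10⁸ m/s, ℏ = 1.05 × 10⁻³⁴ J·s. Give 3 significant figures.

6.72 × 10⁻²⁹ m³

Volume is [L]³ = [E]⁻³·(ℏc)³.
1 GeV⁻³ → (ℏc)³ × (1 GeV in J)⁻³ = 7.63 × 10⁻⁴⁸ m³.
Convert the energy scale: 8.80 keV⁻³ = 8.80 × 10¹⁸ GeV⁻³.
Result: 8.80 × 10¹⁸ × 7.63 × 10⁻⁴⁸ = 6.72 × 10⁻²⁹ m³.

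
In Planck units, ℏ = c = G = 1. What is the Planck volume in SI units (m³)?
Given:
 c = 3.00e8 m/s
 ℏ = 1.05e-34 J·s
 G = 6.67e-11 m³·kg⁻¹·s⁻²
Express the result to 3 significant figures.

Dimensional analysis gives V_P = (ℏG/c³)^(3/2).
  = √(1.75e-209)
  = 4.18e-105 m³

4.18e-105 m³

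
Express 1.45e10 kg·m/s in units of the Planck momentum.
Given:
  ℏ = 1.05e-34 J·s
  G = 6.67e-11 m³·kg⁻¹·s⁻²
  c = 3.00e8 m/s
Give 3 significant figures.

2.22e9

Planck momentum: p_P = √(ℏc³/G) = 6.52 kg·m/s.
1.45e10 / 6.52 = 2.22e9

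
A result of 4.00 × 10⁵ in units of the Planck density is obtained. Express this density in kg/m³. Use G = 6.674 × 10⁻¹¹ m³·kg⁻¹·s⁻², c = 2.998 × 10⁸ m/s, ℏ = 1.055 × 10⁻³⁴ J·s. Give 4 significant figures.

One Planck density: ρ_P = c⁵/(ℏG²) = 5.154 × 10⁹⁶ kg/m³.
4.00 × 10⁵ × 5.154 × 10⁹⁶ kg/m³ = 2.062 × 10¹⁰² kg/m³

2.062 × 10¹⁰² kg/m³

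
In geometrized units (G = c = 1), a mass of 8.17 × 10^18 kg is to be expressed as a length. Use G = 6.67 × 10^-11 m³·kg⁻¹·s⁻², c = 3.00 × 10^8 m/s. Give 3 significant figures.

In G = c = 1 units mass has dimensions of length; the conversion factor is G/c².
8.17 × 10^18 kg × (G/c²) = 6.05 × 10^-9 m

6.05 × 10^-9 m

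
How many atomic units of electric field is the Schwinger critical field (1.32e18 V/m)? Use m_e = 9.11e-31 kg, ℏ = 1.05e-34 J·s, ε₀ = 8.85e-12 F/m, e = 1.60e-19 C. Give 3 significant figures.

2.54e6

atomic unit of electric field: E_au = E_h/(e a₀) = m_e²e⁵/((4πε₀)³ℏ⁴) = 5.20e11 V/m.
1.32e18 / 5.20e11 = 2.54e6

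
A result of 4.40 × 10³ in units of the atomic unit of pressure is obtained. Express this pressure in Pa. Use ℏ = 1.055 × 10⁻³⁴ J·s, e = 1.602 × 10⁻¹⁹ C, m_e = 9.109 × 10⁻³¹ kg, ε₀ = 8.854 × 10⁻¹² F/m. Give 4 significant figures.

1.289 × 10¹⁷ Pa

One atomic unit of pressure: P_au = E_h/a₀³ = m_e⁴e¹⁰/((4πε₀)⁵ℏ⁸) = 2.929 × 10¹³ Pa.
4.40 × 10³ × 2.929 × 10¹³ Pa = 1.289 × 10¹⁷ Pa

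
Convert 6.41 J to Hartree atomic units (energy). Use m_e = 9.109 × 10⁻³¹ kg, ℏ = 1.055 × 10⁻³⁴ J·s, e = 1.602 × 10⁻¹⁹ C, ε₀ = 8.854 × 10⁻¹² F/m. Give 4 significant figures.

1.472 × 10¹⁸

hartree: E_h = m_e e⁴/(4πε₀ℏ)² = 4.354 × 10⁻¹⁸ J.
6.41 / 4.354 × 10⁻¹⁸ = 1.472 × 10¹⁸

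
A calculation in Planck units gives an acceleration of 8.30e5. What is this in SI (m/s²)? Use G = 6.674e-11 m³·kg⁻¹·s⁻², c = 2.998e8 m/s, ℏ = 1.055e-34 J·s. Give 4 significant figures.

One Planck acceleration: a_P = √(c⁷/(ℏG)) = 5.560e51 m/s².
8.30e5 × 5.560e51 m/s² = 4.615e57 m/s²

4.615e57 m/s²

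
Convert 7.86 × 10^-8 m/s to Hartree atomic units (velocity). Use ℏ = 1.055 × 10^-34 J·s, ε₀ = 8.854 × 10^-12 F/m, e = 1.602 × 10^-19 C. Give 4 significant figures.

atomic unit of velocity: v_au = e²/(4πε₀ℏ) = 2.186 × 10^6 m/s.
7.86 × 10^-8 / 2.186 × 10^6 = 3.595 × 10^-14

3.595 × 10^-14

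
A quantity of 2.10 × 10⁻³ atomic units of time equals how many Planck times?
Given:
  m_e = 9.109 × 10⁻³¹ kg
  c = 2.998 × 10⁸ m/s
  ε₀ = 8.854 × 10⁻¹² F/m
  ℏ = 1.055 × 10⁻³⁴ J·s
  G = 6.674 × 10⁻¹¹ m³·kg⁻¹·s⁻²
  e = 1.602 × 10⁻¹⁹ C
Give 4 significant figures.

atomic unit of time: τ_au = (4πε₀)²ℏ³/(m_e e⁴) = 2.423 × 10⁻¹⁷ s
Planck time: t_P = √(ℏG/c⁵) = 5.392 × 10⁻⁴⁴ s
2.10 × 10⁻³ × 2.423 × 10⁻¹⁷ / 5.392 × 10⁻⁴⁴ = 9.437 × 10²³

9.437 × 10²³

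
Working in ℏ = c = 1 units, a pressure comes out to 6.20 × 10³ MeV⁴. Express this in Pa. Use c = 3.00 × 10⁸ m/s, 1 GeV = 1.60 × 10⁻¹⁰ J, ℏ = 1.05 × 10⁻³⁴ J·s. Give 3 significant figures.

1.30 × 10²⁹ Pa

Pressure is [E]/[L]³ = [E]⁴/(ℏc)³.
1 GeV⁴ → 1/(ℏc)³ × (1 GeV in J)⁴ = 2.10 × 10³⁷ Pa.
Convert the energy scale: 6.20 × 10³ MeV⁴ = 6.20 × 10⁻⁹ GeV⁴.
Result: 6.20 × 10⁻⁹ × 2.10 × 10³⁷ = 1.30 × 10²⁹ Pa.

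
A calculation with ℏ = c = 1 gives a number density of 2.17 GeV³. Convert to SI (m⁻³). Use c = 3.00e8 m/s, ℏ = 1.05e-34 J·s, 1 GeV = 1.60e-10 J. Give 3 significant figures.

Number density is [L]⁻³ = [E]³/(ℏc)³.
1 GeV³ → 1/(ℏc)³ × (1 GeV in J)³ = 1.31e47 m⁻³.
Result: 2.17 × 1.31e47 = 2.84e47 m⁻³.

2.84e47 m⁻³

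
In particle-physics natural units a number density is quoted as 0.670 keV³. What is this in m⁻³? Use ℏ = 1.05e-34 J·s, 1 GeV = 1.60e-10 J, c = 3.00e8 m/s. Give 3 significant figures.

8.78e28 m⁻³

Number density is [L]⁻³ = [E]³/(ℏc)³.
1 GeV³ → 1/(ℏc)³ × (1 GeV in J)³ = 1.31e47 m⁻³.
Convert the energy scale: 0.670 keV³ = 6.70e-19 GeV³.
Result: 6.70e-19 × 1.31e47 = 8.78e28 m⁻³.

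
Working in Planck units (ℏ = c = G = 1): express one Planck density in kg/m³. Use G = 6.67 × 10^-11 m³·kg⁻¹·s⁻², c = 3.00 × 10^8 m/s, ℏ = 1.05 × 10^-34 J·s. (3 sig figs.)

5.20 × 10^96 kg/m³

Dimensional analysis gives ρ_P = c⁵/(ℏG²).
  = 2.43 × 10^42 / 4.67 × 10^-55
  = 5.20 × 10^96 kg/m³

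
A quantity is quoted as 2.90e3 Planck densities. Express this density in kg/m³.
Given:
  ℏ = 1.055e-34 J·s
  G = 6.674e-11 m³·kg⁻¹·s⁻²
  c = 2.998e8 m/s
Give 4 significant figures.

1.495e100 kg/m³

One Planck density: ρ_P = c⁵/(ℏG²) = 5.154e96 kg/m³.
2.90e3 × 5.154e96 kg/m³ = 1.495e100 kg/m³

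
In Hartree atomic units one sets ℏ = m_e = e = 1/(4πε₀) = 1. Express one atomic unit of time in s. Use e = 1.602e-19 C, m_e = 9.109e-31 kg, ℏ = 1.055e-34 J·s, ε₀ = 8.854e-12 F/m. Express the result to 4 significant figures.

2.423e-17 s

τ_au = (4πε₀)²ℏ³/(m_e e⁴)
E_h = 4.354e-18 J
ℏ/E_h = 2.423e-17 s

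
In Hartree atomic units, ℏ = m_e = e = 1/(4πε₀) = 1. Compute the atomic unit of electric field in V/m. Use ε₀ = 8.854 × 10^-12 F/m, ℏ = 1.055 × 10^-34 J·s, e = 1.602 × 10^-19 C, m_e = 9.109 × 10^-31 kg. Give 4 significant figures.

Dimensional analysis gives E_au = E_h/(e a₀) = m_e²e⁵/((4πε₀)³ℏ⁴).
E_h = 4.354 × 10^-18 J
a₀ = 5.297 × 10^-11 m
E_h/(e·a₀) = 5.131 × 10^11 V/m

5.131 × 10^11 V/m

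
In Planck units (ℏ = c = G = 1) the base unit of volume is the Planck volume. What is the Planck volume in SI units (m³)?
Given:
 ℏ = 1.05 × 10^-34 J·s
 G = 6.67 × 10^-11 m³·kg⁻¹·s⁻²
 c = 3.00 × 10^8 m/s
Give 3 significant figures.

4.18 × 10^-105 m³

V_P = (ℏG/c³)^(3/2)
  = √(1.75 × 10^-209)
  = 4.18 × 10^-105 m³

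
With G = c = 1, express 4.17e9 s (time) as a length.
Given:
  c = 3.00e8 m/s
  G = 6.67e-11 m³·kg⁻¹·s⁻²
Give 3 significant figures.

Time → length via c.
4.17e9 s × (c) = 1.25e18 m

1.25e18 m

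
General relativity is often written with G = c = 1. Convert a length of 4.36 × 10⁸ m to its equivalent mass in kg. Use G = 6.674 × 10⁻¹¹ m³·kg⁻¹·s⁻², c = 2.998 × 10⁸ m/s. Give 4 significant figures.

Length → mass via c²/G.
4.36 × 10⁸ m × (c²/G) = 5.872 × 10³⁵ kg

5.872 × 10³⁵ kg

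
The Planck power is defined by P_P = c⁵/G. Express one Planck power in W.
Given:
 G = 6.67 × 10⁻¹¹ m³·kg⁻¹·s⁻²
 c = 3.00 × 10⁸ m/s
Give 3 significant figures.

P_P = c⁵/G
  = 2.43 × 10⁴² / 6.67 × 10⁻¹¹
  = 3.64 × 10⁵² W

3.64 × 10⁵² W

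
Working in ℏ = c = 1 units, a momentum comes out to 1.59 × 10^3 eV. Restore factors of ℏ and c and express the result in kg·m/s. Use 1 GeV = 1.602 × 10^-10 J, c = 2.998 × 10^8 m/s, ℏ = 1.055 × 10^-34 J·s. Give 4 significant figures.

Momentum is [E]/c; divide by c.
1 GeV → 1/c × (1 GeV in J) = 5.344 × 10^-19 kg·m/s.
Convert the energy scale: 1.59 × 10^3 eV = 1.59 × 10^-6 GeV.
Result: 1.59 × 10^-6 × 5.344 × 10^-19 = 8.496 × 10^-25 kg·m/s.

8.496 × 10^-25 kg·m/s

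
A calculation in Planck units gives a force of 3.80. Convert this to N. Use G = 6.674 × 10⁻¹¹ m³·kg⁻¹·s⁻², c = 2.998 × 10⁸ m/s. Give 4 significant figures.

One Planck force: F_P = c⁴/G = 1.210 × 10⁴⁴ N.
3.80 × 1.210 × 10⁴⁴ N = 4.600 × 10⁴⁴ N

4.600 × 10⁴⁴ N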